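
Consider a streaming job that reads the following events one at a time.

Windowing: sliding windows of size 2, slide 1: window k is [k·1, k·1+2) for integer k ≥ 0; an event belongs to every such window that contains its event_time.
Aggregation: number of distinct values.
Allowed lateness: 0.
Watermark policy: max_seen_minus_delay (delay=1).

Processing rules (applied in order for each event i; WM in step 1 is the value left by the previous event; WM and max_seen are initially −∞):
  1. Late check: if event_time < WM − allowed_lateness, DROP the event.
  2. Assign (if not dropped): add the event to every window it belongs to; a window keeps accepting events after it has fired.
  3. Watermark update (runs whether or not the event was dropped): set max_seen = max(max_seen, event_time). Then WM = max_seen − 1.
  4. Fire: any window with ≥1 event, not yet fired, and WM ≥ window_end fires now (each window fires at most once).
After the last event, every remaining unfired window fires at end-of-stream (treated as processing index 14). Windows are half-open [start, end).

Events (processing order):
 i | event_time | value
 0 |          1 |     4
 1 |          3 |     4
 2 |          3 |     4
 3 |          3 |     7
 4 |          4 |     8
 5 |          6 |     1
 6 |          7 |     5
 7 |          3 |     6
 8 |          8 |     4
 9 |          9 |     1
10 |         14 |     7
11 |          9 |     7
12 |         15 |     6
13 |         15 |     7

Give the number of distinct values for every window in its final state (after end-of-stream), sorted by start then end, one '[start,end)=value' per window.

i=0 t=1 v=4: → [1,3),[0,2); WM=0
i=1 t=3 v=4: → [3,5),[2,4); WM=2; [0,2) fires=1
i=2 t=3 v=4: → [3,5),[2,4); WM=2
i=3 t=3 v=7: → [3,5),[2,4); WM=2
i=4 t=4 v=8: → [4,6),[3,5); WM=3; [1,3) fires=1
i=5 t=6 v=1: → [6,8),[5,7); WM=5; [2,4) fires=2 [3,5) fires=3
i=6 t=7 v=5: → [7,9),[6,8); WM=6; [4,6) fires=1
i=7 t=3 v=6: DROP (t<6-0); WM=6
i=8 t=8 v=4: → [8,10),[7,9); WM=7; [5,7) fires=1
i=9 t=9 v=1: → [9,11),[8,10); WM=8; [6,8) fires=2
i=10 t=14 v=7: → [14,16),[13,15); WM=13; [7,9) fires=2 [8,10) fires=2 [9,11) fires=1
i=11 t=9 v=7: DROP (t<13-0); WM=13
i=12 t=15 v=6: → [15,17),[14,16); WM=14
i=13 t=15 v=7: → [15,17),[14,16); WM=14

[0,2)=1 [1,3)=1 [2,4)=2 [3,5)=3 [4,6)=1 [5,7)=1 [6,8)=2 [7,9)=2 [8,10)=2 [9,11)=1 [13,15)=1 [14,16)=2 [15,17)=2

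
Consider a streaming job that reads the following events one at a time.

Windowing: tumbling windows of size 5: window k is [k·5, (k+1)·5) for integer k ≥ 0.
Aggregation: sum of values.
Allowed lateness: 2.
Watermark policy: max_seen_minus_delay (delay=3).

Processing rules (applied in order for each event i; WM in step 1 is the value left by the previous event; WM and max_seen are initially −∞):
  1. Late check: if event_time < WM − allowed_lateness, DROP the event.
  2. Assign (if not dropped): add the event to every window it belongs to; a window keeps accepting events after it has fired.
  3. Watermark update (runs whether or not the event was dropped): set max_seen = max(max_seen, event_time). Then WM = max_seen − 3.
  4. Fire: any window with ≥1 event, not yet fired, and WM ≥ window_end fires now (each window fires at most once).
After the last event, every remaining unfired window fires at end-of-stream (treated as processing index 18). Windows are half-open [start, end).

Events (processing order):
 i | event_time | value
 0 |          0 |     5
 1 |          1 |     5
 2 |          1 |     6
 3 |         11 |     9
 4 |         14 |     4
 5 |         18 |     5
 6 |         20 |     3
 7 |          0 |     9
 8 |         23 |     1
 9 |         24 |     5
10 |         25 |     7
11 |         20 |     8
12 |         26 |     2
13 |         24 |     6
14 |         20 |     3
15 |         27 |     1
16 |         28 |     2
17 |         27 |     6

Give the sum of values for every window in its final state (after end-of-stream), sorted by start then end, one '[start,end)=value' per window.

[0,5)=16 [10,15)=13 [15,20)=5 [20,25)=23 [25,30)=18

i=0 t=0 v=5: → [0,5); WM=-3
i=1 t=1 v=5: → [0,5); WM=-2
i=2 t=1 v=6: → [0,5); WM=-2
i=3 t=11 v=9: → [10,15); WM=8; [0,5) fires=16
i=4 t=14 v=4: → [10,15); WM=11
i=5 t=18 v=5: → [15,20); WM=15; [10,15) fires=13
i=6 t=20 v=3: → [20,25); WM=17
i=7 t=0 v=9: DROP (t<17-2); WM=17
i=8 t=23 v=1: → [20,25); WM=20; [15,20) fires=5
i=9 t=24 v=5: → [20,25); WM=21
i=10 t=25 v=7: → [25,30); WM=22
i=11 t=20 v=8: → [20,25); WM=22
i=12 t=26 v=2: → [25,30); WM=23
i=13 t=24 v=6: → [20,25); WM=23
i=14 t=20 v=3: DROP (t<23-2); WM=23
i=15 t=27 v=1: → [25,30); WM=24
i=16 t=28 v=2: → [25,30); WM=25; [20,25) fires=23
i=17 t=27 v=6: → [25,30); WM=25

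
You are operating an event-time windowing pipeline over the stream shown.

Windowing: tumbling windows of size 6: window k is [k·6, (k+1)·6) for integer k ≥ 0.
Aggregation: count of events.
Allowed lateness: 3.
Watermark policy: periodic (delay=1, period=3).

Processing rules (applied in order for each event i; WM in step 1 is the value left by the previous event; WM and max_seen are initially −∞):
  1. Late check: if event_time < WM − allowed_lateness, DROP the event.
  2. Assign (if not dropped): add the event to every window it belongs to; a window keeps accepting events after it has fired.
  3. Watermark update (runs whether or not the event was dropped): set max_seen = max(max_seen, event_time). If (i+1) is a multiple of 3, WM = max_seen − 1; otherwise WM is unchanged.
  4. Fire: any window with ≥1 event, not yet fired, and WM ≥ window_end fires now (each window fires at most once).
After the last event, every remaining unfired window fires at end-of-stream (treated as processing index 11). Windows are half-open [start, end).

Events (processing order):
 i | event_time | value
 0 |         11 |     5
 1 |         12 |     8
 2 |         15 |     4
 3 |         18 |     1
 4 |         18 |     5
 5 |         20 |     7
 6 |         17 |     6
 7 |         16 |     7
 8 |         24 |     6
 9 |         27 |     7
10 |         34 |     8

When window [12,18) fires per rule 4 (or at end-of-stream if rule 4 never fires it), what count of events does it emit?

2

i=0 t=11 v=5: → [6,12); WM=−∞
i=1 t=12 v=8: → [12,18); WM=−∞
i=2 t=15 v=4: → [12,18); WM=14; [6,12) fires=1
i=3 t=18 v=1: → [18,24); WM=14
i=4 t=18 v=5: → [18,24); WM=14
i=5 t=20 v=7: → [18,24); WM=19; [12,18) fires=2
i=6 t=17 v=6: → [12,18); WM=19
i=7 t=16 v=7: → [12,18); WM=19
i=8 t=24 v=6: → [24,30); WM=23
i=9 t=27 v=7: → [24,30); WM=23
i=10 t=34 v=8: → [30,36); WM=23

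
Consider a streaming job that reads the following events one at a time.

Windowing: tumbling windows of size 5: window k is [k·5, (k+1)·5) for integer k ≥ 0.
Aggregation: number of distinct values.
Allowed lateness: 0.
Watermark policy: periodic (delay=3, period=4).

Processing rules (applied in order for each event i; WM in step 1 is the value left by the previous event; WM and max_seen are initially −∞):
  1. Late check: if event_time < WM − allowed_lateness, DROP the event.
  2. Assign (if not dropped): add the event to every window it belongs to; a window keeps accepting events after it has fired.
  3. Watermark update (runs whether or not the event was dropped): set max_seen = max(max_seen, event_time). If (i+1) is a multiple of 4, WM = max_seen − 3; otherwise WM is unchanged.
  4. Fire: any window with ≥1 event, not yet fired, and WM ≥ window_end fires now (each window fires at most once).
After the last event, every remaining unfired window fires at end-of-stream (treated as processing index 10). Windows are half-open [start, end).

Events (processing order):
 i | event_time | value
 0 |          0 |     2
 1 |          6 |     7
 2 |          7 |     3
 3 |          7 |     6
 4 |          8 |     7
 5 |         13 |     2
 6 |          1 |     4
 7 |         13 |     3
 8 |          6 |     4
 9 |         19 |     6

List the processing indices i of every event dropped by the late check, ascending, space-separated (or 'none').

6 8

i=0 t=0 v=2: → [0,5); WM=−∞
i=1 t=6 v=7: → [5,10); WM=−∞
i=2 t=7 v=3: → [5,10); WM=−∞
i=3 t=7 v=6: → [5,10); WM=4
i=4 t=8 v=7: → [5,10); WM=4
i=5 t=13 v=2: → [10,15); WM=4
i=6 t=1 v=4: DROP (t<4-0); WM=4
i=7 t=13 v=3: → [10,15); WM=10; [0,5) fires=1 [5,10) fires=3
i=8 t=6 v=4: DROP (t<10-0); WM=10
i=9 t=19 v=6: → [15,20); WM=10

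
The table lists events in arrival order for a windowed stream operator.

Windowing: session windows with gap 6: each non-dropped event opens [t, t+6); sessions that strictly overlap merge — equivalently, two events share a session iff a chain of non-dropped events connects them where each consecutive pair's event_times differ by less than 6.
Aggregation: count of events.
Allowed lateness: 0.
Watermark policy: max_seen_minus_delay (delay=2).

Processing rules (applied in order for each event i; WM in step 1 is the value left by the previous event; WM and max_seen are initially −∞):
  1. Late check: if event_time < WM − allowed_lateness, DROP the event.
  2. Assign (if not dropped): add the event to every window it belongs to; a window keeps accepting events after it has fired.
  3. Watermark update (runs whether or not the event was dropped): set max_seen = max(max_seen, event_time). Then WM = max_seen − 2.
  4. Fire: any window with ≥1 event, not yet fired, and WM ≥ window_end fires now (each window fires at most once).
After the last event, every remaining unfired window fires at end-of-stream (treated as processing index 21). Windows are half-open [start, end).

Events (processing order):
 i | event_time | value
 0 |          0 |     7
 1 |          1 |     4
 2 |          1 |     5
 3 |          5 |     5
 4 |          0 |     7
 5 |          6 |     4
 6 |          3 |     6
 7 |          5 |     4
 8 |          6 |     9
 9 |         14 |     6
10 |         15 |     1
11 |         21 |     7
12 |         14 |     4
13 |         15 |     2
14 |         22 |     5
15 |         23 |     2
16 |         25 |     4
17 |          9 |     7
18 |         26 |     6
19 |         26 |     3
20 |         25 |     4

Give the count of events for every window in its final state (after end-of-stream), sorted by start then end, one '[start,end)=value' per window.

i=0 t=0 v=7: → [0,6); WM=-2
i=1 t=1 v=4: → [0,7); WM=-1
i=2 t=1 v=5: → [0,7); WM=-1
i=3 t=5 v=5: → [0,11); WM=3
i=4 t=0 v=7: DROP (t<3-0); WM=3
i=5 t=6 v=4: → [0,12); WM=4
i=6 t=3 v=6: DROP (t<4-0); WM=4
i=7 t=5 v=4: → [0,12); WM=4
i=8 t=6 v=9: → [0,12); WM=4
i=9 t=14 v=6: → [14,20); WM=12
i=10 t=15 v=1: → [14,21); WM=13
i=11 t=21 v=7: → [21,27); WM=19
i=12 t=14 v=4: DROP (t<19-0); WM=19
i=13 t=15 v=2: DROP (t<19-0); WM=19
i=14 t=22 v=5: → [21,28); WM=20
i=15 t=23 v=2: → [21,29); WM=21
i=16 t=25 v=4: → [21,31); WM=23
i=17 t=9 v=7: DROP (t<23-0); WM=23
i=18 t=26 v=6: → [21,32); WM=24
i=19 t=26 v=3: → [21,32); WM=24
i=20 t=25 v=4: → [21,32); WM=24

[0,12)=7 [14,21)=2 [21,32)=7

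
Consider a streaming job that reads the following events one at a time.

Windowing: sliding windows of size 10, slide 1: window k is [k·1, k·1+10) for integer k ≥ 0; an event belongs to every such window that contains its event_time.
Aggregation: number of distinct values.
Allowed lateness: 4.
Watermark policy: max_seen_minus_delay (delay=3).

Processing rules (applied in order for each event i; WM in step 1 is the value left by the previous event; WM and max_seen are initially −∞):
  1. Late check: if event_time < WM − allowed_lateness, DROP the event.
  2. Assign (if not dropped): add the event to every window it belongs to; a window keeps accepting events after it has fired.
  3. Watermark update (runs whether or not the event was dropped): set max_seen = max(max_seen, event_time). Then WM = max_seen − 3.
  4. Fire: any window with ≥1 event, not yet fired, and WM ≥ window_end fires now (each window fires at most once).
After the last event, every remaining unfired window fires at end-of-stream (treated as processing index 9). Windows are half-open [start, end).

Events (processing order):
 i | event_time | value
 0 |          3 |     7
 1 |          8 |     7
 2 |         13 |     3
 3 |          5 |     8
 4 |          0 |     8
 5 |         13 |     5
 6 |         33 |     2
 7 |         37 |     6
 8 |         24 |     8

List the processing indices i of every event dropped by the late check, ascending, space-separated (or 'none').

3 4 8

i=0 t=3 v=7: → [3,13),[2,12),[1,11),[0,10); WM=0
i=1 t=8 v=7: → [8,18),[7,17),[6,16),[5,15),[4,14),[3,13),[2,12),[1,11),[0,10); WM=5
i=2 t=13 v=3: → [13,23),[12,22),[11,21),[10,20),[9,19),[8,18),[7,17),[6,16),[5,15),[4,14); WM=10; [0,10) fires=1
i=3 t=5 v=8: DROP (t<10-4); WM=10
i=4 t=0 v=8: DROP (t<10-4); WM=10
i=5 t=13 v=5: → [13,23),[12,22),[11,21),[10,20),[9,19),[8,18),[7,17),[6,16),[5,15),[4,14); WM=10
i=6 t=33 v=2: → [33,43),[32,42),[31,41),[30,40),[29,39),[28,38),[27,37),[26,36),[25,35),[24,34); WM=30; [1,11) fires=1 [2,12) fires=1 [3,13) fires=1 [4,14) fires=3 [5,15) fires=3 [6,16) fires=3 [7,17) fires=3 [8,18) fires=3 [9,19) fires=2 [10,20) fires=2 [11,21) fires=2 [12,22) fires=2 [13,23) fires=2
i=7 t=37 v=6: → [37,47),[36,46),[35,45),[34,44),[33,43),[32,42),[31,41),[30,40),[29,39),[28,38); WM=34; [24,34) fires=1
i=8 t=24 v=8: DROP (t<34-4); WM=34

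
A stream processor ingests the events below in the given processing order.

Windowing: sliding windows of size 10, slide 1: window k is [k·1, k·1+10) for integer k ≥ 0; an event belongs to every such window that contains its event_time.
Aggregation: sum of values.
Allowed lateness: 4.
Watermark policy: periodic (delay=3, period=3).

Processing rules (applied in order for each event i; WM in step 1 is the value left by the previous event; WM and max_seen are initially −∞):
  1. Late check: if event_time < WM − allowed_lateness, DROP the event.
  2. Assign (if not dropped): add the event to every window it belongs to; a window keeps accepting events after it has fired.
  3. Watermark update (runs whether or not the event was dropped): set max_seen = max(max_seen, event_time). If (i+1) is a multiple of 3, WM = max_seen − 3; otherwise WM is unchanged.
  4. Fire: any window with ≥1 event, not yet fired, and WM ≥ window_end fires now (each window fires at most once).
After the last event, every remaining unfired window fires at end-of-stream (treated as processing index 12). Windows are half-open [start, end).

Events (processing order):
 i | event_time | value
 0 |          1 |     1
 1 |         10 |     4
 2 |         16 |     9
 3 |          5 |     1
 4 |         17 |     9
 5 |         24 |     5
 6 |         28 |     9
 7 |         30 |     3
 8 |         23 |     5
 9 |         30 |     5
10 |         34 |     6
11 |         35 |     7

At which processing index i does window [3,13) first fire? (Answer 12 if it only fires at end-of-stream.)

i=0 t=1 v=1: → [1,11),[0,10); WM=−∞
i=1 t=10 v=4: → [10,20),[9,19),[8,18),[7,17),[6,16),[5,15),[4,14),[3,13),[2,12),[1,11); WM=−∞
i=2 t=16 v=9: → [16,26),[15,25),[14,24),[13,23),[12,22),[11,21),[10,20),[9,19),[8,18),[7,17); WM=13; [0,10) fires=1 [1,11) fires=5 [2,12) fires=4 [3,13) fires=4
i=3 t=5 v=1: DROP (t<13-4); WM=13
i=4 t=17 v=9: → [17,27),[16,26),[15,25),[14,24),[13,23),[12,22),[11,21),[10,20),[9,19),[8,18); WM=13
i=5 t=24 v=5: → [24,34),[23,33),[22,32),[21,31),[20,30),[19,29),[18,28),[17,27),[16,26),[15,25); WM=21; [4,14) fires=4 [5,15) fires=4 [6,16) fires=4 [7,17) fires=13 [8,18) fires=22 [9,19) fires=22 [10,20) fires=22 [11,21) fires=18
i=6 t=28 v=9: → [28,38),[27,37),[26,36),[25,35),[24,34),[23,33),[22,32),[21,31),[20,30),[19,29); WM=21
i=7 t=30 v=3: → [30,40),[29,39),[28,38),[27,37),[26,36),[25,35),[24,34),[23,33),[22,32),[21,31); WM=21
i=8 t=23 v=5: → [23,33),[22,32),[21,31),[20,30),[19,29),[18,28),[17,27),[16,26),[15,25),[14,24); WM=27; [12,22) fires=18 [13,23) fires=18 [14,24) fires=23 [15,25) fires=28 [16,26) fires=28 [17,27) fires=19
i=9 t=30 v=5: → [30,40),[29,39),[28,38),[27,37),[26,36),[25,35),[24,34),[23,33),[22,32),[21,31); WM=27
i=10 t=34 v=6: → [34,44),[33,43),[32,42),[31,41),[30,40),[29,39),[28,38),[27,37),[26,36),[25,35); WM=27
i=11 t=35 v=7: → [35,45),[34,44),[33,43),[32,42),[31,41),[30,40),[29,39),[28,38),[27,37),[26,36); WM=32; [18,28) fires=10 [19,29) fires=19 [20,30) fires=19 [21,31) fires=27 [22,32) fires=27

2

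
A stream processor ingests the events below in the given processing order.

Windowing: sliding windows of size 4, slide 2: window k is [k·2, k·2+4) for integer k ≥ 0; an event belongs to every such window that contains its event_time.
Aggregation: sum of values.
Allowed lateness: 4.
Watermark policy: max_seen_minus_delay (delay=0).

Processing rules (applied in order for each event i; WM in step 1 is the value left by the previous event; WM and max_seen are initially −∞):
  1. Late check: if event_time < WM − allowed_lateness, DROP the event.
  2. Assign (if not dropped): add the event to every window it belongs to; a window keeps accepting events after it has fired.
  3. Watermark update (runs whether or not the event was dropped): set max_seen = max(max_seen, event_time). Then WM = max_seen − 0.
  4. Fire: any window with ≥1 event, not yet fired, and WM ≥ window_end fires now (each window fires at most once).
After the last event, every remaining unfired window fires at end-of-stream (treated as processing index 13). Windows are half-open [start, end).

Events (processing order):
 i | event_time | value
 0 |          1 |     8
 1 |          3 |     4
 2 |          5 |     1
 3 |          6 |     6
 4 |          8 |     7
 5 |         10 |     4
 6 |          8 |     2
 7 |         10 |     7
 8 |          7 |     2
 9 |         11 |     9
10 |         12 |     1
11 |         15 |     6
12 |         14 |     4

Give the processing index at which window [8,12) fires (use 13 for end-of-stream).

i=0 t=1 v=8: → [0,4); WM=1
i=1 t=3 v=4: → [2,6),[0,4); WM=3
i=2 t=5 v=1: → [4,8),[2,6); WM=5; [0,4) fires=12
i=3 t=6 v=6: → [6,10),[4,8); WM=6; [2,6) fires=5
i=4 t=8 v=7: → [8,12),[6,10); WM=8; [4,8) fires=7
i=5 t=10 v=4: → [10,14),[8,12); WM=10; [6,10) fires=13
i=6 t=8 v=2: → [8,12),[6,10); WM=10
i=7 t=10 v=7: → [10,14),[8,12); WM=10
i=8 t=7 v=2: → [6,10),[4,8); WM=10
i=9 t=11 v=9: → [10,14),[8,12); WM=11
i=10 t=12 v=1: → [12,16),[10,14); WM=12; [8,12) fires=29
i=11 t=15 v=6: → [14,18),[12,16); WM=15; [10,14) fires=21
i=12 t=14 v=4: → [14,18),[12,16); WM=15

10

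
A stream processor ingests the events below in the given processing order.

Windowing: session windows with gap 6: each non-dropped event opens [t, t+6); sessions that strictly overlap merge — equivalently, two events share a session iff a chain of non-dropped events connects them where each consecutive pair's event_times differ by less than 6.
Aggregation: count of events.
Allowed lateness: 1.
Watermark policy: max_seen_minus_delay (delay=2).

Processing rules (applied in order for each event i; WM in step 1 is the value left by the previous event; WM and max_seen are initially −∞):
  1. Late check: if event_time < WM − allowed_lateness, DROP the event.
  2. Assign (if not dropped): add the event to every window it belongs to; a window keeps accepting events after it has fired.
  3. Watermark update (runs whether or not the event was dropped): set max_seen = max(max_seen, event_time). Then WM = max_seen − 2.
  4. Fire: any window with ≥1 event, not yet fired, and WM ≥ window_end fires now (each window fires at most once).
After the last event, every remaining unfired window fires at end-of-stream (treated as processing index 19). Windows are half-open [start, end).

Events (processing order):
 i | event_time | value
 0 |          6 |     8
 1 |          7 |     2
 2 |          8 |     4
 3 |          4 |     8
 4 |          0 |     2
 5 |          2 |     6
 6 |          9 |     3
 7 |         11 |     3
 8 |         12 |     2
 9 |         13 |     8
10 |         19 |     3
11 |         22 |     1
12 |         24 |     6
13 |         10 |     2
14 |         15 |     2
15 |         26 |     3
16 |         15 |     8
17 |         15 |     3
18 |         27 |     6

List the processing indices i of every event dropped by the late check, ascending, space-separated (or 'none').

i=0 t=6 v=8: → [6,12); WM=4
i=1 t=7 v=2: → [6,13); WM=5
i=2 t=8 v=4: → [6,14); WM=6
i=3 t=4 v=8: DROP (t<6-1); WM=6
i=4 t=0 v=2: DROP (t<6-1); WM=6
i=5 t=2 v=6: DROP (t<6-1); WM=6
i=6 t=9 v=3: → [6,15); WM=7
i=7 t=11 v=3: → [6,17); WM=9
i=8 t=12 v=2: → [6,18); WM=10
i=9 t=13 v=8: → [6,19); WM=11
i=10 t=19 v=3: → [19,25); WM=17
i=11 t=22 v=1: → [19,28); WM=20
i=12 t=24 v=6: → [19,30); WM=22
i=13 t=10 v=2: DROP (t<22-1); WM=22
i=14 t=15 v=2: DROP (t<22-1); WM=22
i=15 t=26 v=3: → [19,32); WM=24
i=16 t=15 v=8: DROP (t<24-1); WM=24
i=17 t=15 v=3: DROP (t<24-1); WM=24
i=18 t=27 v=6: → [19,33); WM=25

3 4 5 13 14 16 17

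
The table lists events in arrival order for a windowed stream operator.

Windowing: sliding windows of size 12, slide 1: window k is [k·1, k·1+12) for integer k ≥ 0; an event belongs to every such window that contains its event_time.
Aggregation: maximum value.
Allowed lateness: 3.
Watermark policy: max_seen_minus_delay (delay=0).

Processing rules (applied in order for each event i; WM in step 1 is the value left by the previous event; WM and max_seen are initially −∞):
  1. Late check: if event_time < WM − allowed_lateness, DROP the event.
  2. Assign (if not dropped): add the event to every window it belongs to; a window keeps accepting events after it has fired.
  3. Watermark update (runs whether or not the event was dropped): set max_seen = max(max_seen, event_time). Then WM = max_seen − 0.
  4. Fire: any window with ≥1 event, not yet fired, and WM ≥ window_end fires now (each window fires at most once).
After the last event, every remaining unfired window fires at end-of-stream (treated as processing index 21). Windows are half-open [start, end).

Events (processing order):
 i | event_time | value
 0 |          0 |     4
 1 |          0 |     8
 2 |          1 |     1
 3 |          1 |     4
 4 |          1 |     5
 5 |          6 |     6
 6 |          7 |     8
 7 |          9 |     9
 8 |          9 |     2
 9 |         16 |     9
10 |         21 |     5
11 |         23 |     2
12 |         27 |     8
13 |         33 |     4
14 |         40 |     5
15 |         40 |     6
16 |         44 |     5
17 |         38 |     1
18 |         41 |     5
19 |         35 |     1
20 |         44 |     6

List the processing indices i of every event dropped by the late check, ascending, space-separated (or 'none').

i=0 t=0 v=4: → [0,12); WM=0
i=1 t=0 v=8: → [0,12); WM=0
i=2 t=1 v=1: → [1,13),[0,12); WM=1
i=3 t=1 v=4: → [1,13),[0,12); WM=1
i=4 t=1 v=5: → [1,13),[0,12); WM=1
i=5 t=6 v=6: → [6,18),[5,17),[4,16),[3,15),[2,14),[1,13),[0,12); WM=6
i=6 t=7 v=8: → [7,19),[6,18),[5,17),[4,16),[3,15),[2,14),[1,13),[0,12); WM=7
i=7 t=9 v=9: → [9,21),[8,20),[7,19),[6,18),[5,17),[4,16),[3,15),[2,14),[1,13),[0,12); WM=9
i=8 t=9 v=2: → [9,21),[8,20),[7,19),[6,18),[5,17),[4,16),[3,15),[2,14),[1,13),[0,12); WM=9
i=9 t=16 v=9: → [16,28),[15,27),[14,26),[13,25),[12,24),[11,23),[10,22),[9,21),[8,20),[7,19),[6,18),[5,17); WM=16; [0,12) fires=9 [1,13) fires=9 [2,14) fires=9 [3,15) fires=9 [4,16) fires=9
i=10 t=21 v=5: → [21,33),[20,32),[19,31),[18,30),[17,29),[16,28),[15,27),[14,26),[13,25),[12,24),[11,23),[10,22); WM=21; [5,17) fires=9 [6,18) fires=9 [7,19) fires=9 [8,20) fires=9 [9,21) fires=9
i=11 t=23 v=2: → [23,35),[22,34),[21,33),[20,32),[19,31),[18,30),[17,29),[16,28),[15,27),[14,26),[13,25),[12,24); WM=23; [10,22) fires=9 [11,23) fires=9
i=12 t=27 v=8: → [27,39),[26,38),[25,37),[24,36),[23,35),[22,34),[21,33),[20,32),[19,31),[18,30),[17,29),[16,28); WM=27; [12,24) fires=9 [13,25) fires=9 [14,26) fires=9 [15,27) fires=9
i=13 t=33 v=4: → [33,45),[32,44),[31,43),[30,42),[29,41),[28,40),[27,39),[26,38),[25,37),[24,36),[23,35),[22,34); WM=33; [16,28) fires=9 [17,29) fires=8 [18,30) fires=8 [19,31) fires=8 [20,32) fires=8 [21,33) fires=8
i=14 t=40 v=5: → [40,52),[39,51),[38,50),[37,49),[36,48),[35,47),[34,46),[33,45),[32,44),[31,43),[30,42),[29,41); WM=40; [22,34) fires=8 [23,35) fires=8 [24,36) fires=8 [25,37) fires=8 [26,38) fires=8 [27,39) fires=8 [28,40) fires=4
i=15 t=40 v=6: → [40,52),[39,51),[38,50),[37,49),[36,48),[35,47),[34,46),[33,45),[32,44),[31,43),[30,42),[29,41); WM=40
i=16 t=44 v=5: → [44,56),[43,55),[42,54),[41,53),[40,52),[39,51),[38,50),[37,49),[36,48),[35,47),[34,46),[33,45); WM=44; [29,41) fires=6 [30,42) fires=6 [31,43) fires=6 [32,44) fires=6
i=17 t=38 v=1: DROP (t<44-3); WM=44
i=18 t=41 v=5: → [41,53),[40,52),[39,51),[38,50),[37,49),[36,48),[35,47),[34,46),[33,45),[32,44),[31,43),[30,42); WM=44
i=19 t=35 v=1: DROP (t<44-3); WM=44
i=20 t=44 v=6: → [44,56),[43,55),[42,54),[41,53),[40,52),[39,51),[38,50),[37,49),[36,48),[35,47),[34,46),[33,45); WM=44

17 19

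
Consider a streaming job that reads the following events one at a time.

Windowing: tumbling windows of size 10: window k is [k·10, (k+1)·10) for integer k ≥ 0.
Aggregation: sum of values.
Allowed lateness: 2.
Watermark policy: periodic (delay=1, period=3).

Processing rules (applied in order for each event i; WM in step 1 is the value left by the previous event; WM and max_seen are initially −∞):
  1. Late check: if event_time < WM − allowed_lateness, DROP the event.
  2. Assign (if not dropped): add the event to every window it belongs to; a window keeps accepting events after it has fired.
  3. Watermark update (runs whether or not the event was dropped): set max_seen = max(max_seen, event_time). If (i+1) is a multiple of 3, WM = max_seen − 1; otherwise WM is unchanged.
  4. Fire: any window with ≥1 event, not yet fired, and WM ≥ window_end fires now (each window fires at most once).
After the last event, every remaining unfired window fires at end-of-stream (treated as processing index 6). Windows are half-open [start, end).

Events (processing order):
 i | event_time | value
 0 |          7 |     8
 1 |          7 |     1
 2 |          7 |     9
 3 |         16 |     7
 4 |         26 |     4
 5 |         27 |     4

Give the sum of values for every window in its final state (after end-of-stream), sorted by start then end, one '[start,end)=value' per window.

i=0 t=7 v=8: → [0,10); WM=−∞
i=1 t=7 v=1: → [0,10); WM=−∞
i=2 t=7 v=9: → [0,10); WM=6
i=3 t=16 v=7: → [10,20); WM=6
i=4 t=26 v=4: → [20,30); WM=6
i=5 t=27 v=4: → [20,30); WM=26; [0,10) fires=18 [10,20) fires=7

[0,10)=18 [10,20)=7 [20,30)=8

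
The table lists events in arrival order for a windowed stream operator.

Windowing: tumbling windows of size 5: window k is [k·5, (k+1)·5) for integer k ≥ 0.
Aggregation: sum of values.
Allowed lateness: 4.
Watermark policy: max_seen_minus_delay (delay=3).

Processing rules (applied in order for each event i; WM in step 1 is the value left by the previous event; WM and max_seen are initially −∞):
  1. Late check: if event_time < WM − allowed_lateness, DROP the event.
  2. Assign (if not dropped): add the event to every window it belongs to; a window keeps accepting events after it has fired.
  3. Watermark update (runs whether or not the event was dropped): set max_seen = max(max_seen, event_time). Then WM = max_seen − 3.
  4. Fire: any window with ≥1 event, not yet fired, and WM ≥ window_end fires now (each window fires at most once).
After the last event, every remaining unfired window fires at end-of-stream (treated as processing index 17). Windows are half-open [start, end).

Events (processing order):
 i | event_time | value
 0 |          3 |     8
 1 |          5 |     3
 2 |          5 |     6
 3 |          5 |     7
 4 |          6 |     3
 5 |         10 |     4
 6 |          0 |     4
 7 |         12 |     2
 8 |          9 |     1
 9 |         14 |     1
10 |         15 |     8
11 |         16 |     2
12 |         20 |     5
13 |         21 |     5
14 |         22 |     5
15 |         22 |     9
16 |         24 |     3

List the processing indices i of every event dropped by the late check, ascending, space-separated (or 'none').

6

i=0 t=3 v=8: → [0,5); WM=0
i=1 t=5 v=3: → [5,10); WM=2
i=2 t=5 v=6: → [5,10); WM=2
i=3 t=5 v=7: → [5,10); WM=2
i=4 t=6 v=3: → [5,10); WM=3
i=5 t=10 v=4: → [10,15); WM=7; [0,5) fires=8
i=6 t=0 v=4: DROP (t<7-4); WM=7
i=7 t=12 v=2: → [10,15); WM=9
i=8 t=9 v=1: → [5,10); WM=9
i=9 t=14 v=1: → [10,15); WM=11; [5,10) fires=20
i=10 t=15 v=8: → [15,20); WM=12
i=11 t=16 v=2: → [15,20); WM=13
i=12 t=20 v=5: → [20,25); WM=17; [10,15) fires=7
i=13 t=21 v=5: → [20,25); WM=18
i=14 t=22 v=5: → [20,25); WM=19
i=15 t=22 v=9: → [20,25); WM=19
i=16 t=24 v=3: → [20,25); WM=21; [15,20) fires=10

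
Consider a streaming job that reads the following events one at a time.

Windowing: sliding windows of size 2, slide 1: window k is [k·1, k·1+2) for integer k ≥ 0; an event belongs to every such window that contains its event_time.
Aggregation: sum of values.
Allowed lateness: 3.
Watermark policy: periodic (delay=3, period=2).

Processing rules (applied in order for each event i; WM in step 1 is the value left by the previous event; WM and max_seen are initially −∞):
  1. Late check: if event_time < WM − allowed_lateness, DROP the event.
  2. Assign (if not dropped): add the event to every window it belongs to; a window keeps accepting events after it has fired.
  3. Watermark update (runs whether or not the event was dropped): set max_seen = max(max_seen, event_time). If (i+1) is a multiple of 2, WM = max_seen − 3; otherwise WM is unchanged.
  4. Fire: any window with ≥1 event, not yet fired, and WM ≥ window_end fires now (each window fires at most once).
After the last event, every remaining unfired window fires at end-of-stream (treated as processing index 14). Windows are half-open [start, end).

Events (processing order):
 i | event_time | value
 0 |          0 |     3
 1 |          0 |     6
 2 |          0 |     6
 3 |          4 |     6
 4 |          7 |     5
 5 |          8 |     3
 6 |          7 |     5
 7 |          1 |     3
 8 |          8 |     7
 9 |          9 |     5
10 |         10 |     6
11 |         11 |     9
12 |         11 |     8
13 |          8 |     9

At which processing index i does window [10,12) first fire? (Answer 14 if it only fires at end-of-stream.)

14

i=0 t=0 v=3: → [0,2); WM=−∞
i=1 t=0 v=6: → [0,2); WM=-3
i=2 t=0 v=6: → [0,2); WM=-3
i=3 t=4 v=6: → [4,6),[3,5); WM=1
i=4 t=7 v=5: → [7,9),[6,8); WM=1
i=5 t=8 v=3: → [8,10),[7,9); WM=5; [0,2) fires=15 [3,5) fires=6
i=6 t=7 v=5: → [7,9),[6,8); WM=5
i=7 t=1 v=3: DROP (t<5-3); WM=5
i=8 t=8 v=7: → [8,10),[7,9); WM=5
i=9 t=9 v=5: → [9,11),[8,10); WM=6; [4,6) fires=6
i=10 t=10 v=6: → [10,12),[9,11); WM=6
i=11 t=11 v=9: → [11,13),[10,12); WM=8; [6,8) fires=10
i=12 t=11 v=8: → [11,13),[10,12); WM=8
i=13 t=8 v=9: → [8,10),[7,9); WM=8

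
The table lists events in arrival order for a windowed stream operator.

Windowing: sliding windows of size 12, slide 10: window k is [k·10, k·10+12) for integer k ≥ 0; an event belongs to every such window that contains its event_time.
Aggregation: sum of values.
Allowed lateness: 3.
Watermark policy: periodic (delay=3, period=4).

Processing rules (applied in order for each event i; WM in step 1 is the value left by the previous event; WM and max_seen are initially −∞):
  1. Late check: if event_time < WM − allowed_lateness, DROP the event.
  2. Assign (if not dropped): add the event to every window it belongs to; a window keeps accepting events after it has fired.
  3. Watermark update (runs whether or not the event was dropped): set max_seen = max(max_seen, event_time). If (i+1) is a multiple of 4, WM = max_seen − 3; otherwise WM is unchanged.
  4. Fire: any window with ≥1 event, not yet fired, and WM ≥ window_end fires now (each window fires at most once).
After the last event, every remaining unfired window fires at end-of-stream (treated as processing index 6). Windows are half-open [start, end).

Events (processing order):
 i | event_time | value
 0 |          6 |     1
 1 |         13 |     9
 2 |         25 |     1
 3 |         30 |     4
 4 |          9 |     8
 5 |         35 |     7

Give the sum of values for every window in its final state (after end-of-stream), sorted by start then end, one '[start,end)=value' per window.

i=0 t=6 v=1: → [0,12); WM=−∞
i=1 t=13 v=9: → [10,22); WM=−∞
i=2 t=25 v=1: → [20,32); WM=−∞
i=3 t=30 v=4: → [30,42),[20,32); WM=27; [0,12) fires=1 [10,22) fires=9
i=4 t=9 v=8: DROP (t<27-3); WM=27
i=5 t=35 v=7: → [30,42); WM=27

[0,12)=1 [10,22)=9 [20,32)=5 [30,42)=11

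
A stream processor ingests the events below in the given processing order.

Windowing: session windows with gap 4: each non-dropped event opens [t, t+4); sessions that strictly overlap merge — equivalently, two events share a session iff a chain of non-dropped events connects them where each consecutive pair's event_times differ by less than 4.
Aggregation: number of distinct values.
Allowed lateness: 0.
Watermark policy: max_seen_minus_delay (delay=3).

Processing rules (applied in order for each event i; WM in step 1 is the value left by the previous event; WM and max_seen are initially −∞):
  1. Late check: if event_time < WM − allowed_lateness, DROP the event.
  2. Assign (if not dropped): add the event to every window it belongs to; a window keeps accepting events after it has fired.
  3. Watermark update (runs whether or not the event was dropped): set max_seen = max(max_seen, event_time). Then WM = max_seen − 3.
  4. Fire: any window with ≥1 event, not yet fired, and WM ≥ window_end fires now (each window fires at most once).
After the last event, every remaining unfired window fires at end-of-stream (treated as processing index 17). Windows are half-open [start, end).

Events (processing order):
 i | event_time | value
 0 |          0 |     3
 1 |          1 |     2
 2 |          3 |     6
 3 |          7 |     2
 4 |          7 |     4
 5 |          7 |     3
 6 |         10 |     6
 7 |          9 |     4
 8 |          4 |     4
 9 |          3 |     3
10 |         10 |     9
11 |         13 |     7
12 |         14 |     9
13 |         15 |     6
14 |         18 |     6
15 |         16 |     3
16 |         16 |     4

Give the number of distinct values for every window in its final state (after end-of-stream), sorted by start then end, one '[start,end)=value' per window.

i=0 t=0 v=3: → [0,4); WM=-3
i=1 t=1 v=2: → [0,5); WM=-2
i=2 t=3 v=6: → [0,7); WM=0
i=3 t=7 v=2: → [7,11); WM=4
i=4 t=7 v=4: → [7,11); WM=4
i=5 t=7 v=3: → [7,11); WM=4
i=6 t=10 v=6: → [7,14); WM=7
i=7 t=9 v=4: → [7,14); WM=7
i=8 t=4 v=4: DROP (t<7-0); WM=7
i=9 t=3 v=3: DROP (t<7-0); WM=7
i=10 t=10 v=9: → [7,14); WM=7
i=11 t=13 v=7: → [7,17); WM=10
i=12 t=14 v=9: → [7,18); WM=11
i=13 t=15 v=6: → [7,19); WM=12
i=14 t=18 v=6: → [7,22); WM=15
i=15 t=16 v=3: → [7,22); WM=15
i=16 t=16 v=4: → [7,22); WM=15

[0,7)=3 [7,22)=6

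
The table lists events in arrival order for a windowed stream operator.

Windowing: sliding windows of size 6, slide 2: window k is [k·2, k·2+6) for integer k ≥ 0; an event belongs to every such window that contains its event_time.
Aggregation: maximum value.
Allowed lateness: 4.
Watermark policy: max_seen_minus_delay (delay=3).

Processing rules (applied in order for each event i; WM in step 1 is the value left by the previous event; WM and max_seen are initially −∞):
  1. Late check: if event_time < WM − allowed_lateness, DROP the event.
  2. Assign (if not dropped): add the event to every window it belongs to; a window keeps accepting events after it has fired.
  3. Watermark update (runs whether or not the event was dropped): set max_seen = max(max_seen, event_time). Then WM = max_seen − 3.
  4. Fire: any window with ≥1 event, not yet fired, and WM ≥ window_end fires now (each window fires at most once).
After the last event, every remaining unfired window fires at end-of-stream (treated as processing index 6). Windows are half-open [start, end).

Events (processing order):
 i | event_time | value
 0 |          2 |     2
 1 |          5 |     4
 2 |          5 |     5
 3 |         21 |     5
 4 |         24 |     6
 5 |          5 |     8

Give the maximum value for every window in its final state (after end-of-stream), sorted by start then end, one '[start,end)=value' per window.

[0,6)=5 [2,8)=5 [4,10)=5 [16,22)=5 [18,24)=5 [20,26)=6 [22,28)=6 [24,30)=6

i=0 t=2 v=2: → [2,8),[0,6); WM=-1
i=1 t=5 v=4: → [4,10),[2,8),[0,6); WM=2
i=2 t=5 v=5: → [4,10),[2,8),[0,6); WM=2
i=3 t=21 v=5: → [20,26),[18,24),[16,22); WM=18; [0,6) fires=5 [2,8) fires=5 [4,10) fires=5
i=4 t=24 v=6: → [24,30),[22,28),[20,26); WM=21
i=5 t=5 v=8: DROP (t<21-4); WM=21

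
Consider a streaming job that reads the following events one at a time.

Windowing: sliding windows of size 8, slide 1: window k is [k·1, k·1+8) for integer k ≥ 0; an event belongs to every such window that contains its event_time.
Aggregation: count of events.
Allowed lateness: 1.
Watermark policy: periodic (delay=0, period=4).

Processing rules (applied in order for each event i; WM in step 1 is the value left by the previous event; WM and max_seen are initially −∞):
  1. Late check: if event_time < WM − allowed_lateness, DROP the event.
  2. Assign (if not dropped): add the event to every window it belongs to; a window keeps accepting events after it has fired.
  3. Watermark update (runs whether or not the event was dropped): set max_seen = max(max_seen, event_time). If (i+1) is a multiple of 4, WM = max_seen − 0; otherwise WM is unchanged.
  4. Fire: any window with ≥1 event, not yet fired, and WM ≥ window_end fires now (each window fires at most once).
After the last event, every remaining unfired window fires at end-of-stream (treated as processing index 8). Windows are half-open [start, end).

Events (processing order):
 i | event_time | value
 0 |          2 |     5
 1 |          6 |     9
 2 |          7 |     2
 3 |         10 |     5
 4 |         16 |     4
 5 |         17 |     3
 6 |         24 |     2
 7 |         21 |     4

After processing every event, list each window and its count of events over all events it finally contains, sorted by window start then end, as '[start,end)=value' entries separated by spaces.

[0,8)=3 [1,9)=3 [2,10)=3 [3,11)=3 [4,12)=3 [5,13)=3 [6,14)=3 [7,15)=2 [8,16)=1 [9,17)=2 [10,18)=3 [11,19)=2 [12,20)=2 [13,21)=2 [14,22)=3 [15,23)=3 [16,24)=3 [17,25)=3 [18,26)=2 [19,27)=2 [20,28)=2 [21,29)=2 [22,30)=1 [23,31)=1 [24,32)=1

i=0 t=2 v=5: → [2,10),[1,9),[0,8); WM=−∞
i=1 t=6 v=9: → [6,14),[5,13),[4,12),[3,11),[2,10),[1,9),[0,8); WM=−∞
i=2 t=7 v=2: → [7,15),[6,14),[5,13),[4,12),[3,11),[2,10),[1,9),[0,8); WM=−∞
i=3 t=10 v=5: → [10,18),[9,17),[8,16),[7,15),[6,14),[5,13),[4,12),[3,11); WM=10; [0,8) fires=3 [1,9) fires=3 [2,10) fires=3
i=4 t=16 v=4: → [16,24),[15,23),[14,22),[13,21),[12,20),[11,19),[10,18),[9,17); WM=10
i=5 t=17 v=3: → [17,25),[16,24),[15,23),[14,22),[13,21),[12,20),[11,19),[10,18); WM=10
i=6 t=24 v=2: → [24,32),[23,31),[22,30),[21,29),[20,28),[19,27),[18,26),[17,25); WM=10
i=7 t=21 v=4: → [21,29),[20,28),[19,27),[18,26),[17,25),[16,24),[15,23),[14,22); WM=24; [3,11) fires=3 [4,12) fires=3 [5,13) fires=3 [6,14) fires=3 [7,15) fires=2 [8,16) fires=1 [9,17) fires=2 [10,18) fires=3 [11,19) fires=2 [12,20) fires=2 [13,21) fires=2 [14,22) fires=3 [15,23) fires=3 [16,24) fires=3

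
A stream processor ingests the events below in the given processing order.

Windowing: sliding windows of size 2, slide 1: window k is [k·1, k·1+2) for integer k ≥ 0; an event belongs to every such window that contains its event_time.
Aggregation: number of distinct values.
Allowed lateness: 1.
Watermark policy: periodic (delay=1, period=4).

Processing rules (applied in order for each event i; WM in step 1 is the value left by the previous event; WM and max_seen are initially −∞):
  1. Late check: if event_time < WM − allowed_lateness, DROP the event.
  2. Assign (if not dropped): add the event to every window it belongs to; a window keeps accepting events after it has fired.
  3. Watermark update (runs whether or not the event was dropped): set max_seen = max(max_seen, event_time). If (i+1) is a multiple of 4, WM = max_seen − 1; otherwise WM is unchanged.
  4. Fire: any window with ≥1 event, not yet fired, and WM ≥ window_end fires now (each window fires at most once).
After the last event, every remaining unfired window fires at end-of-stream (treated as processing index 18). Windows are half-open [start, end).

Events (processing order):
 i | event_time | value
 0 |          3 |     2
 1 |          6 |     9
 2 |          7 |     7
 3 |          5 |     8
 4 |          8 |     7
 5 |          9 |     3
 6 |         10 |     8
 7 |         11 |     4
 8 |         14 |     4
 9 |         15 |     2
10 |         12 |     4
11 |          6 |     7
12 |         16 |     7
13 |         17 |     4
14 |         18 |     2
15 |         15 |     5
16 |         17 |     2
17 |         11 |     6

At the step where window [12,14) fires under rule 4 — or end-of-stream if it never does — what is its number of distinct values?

i=0 t=3 v=2: → [3,5),[2,4); WM=−∞
i=1 t=6 v=9: → [6,8),[5,7); WM=−∞
i=2 t=7 v=7: → [7,9),[6,8); WM=−∞
i=3 t=5 v=8: → [5,7),[4,6); WM=6; [2,4) fires=1 [3,5) fires=1 [4,6) fires=1
i=4 t=8 v=7: → [8,10),[7,9); WM=6
i=5 t=9 v=3: → [9,11),[8,10); WM=6
i=6 t=10 v=8: → [10,12),[9,11); WM=6
i=7 t=11 v=4: → [11,13),[10,12); WM=10; [5,7) fires=2 [6,8) fires=2 [7,9) fires=1 [8,10) fires=2
i=8 t=14 v=4: → [14,16),[13,15); WM=10
i=9 t=15 v=2: → [15,17),[14,16); WM=10
i=10 t=12 v=4: → [12,14),[11,13); WM=10
i=11 t=6 v=7: DROP (t<10-1); WM=14; [9,11) fires=2 [10,12) fires=2 [11,13) fires=1 [12,14) fires=1
i=12 t=16 v=7: → [16,18),[15,17); WM=14
i=13 t=17 v=4: → [17,19),[16,18); WM=14
i=14 t=18 v=2: → [18,20),[17,19); WM=14
i=15 t=15 v=5: → [15,17),[14,16); WM=17; [13,15) fires=1 [14,16) fires=3 [15,17) fires=3
i=16 t=17 v=2: → [17,19),[16,18); WM=17
i=17 t=11 v=6: DROP (t<17-1); WM=17

1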